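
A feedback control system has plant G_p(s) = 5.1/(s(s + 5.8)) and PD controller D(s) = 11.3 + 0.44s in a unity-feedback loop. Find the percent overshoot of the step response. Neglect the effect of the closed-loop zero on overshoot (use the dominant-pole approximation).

Forward path: (11.3 + 0.44s)·5.1/(s(s+5.8)). The closed-loop characteristic equation is s² + (5.8 + 5.1·0.44)s + 5.1·11.3 = 0.
That is s² + 8.044s + 57.63 = 0, so ω_n = 7.591 rad/s and ζ = 8.044/(2·7.591) = 0.5298.
%OS = 100·exp(−πζ/√(1−ζ²)) = 14.1%.

14.1%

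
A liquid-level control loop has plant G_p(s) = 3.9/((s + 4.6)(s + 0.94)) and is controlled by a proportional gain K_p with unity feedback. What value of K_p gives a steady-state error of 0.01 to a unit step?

K_p = 110

The loop is type 0, so e_ss(step) = 1/(1 + K_pos) with K_pos = K_p·G_p(0).
G_p(0) = 0.9019. Require 1/(1 + K_p·0.9019) = 0.01, so 1 + 0.9019·K_p = 100.
K_p = (100 − 1)/0.9019 = 110.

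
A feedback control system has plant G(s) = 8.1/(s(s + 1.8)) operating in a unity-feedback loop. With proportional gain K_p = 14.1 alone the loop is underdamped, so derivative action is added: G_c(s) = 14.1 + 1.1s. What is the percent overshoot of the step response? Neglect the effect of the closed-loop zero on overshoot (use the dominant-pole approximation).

Forward path: (14.1 + 1.1s)·8.1/(s(s+1.8)). The closed-loop characteristic equation is s² + (1.8 + 8.1·1.1)s + 8.1·14.1 = 0.
That is s² + 10.71s + 114.2 = 0, so ω_n = 10.69 rad/s and ζ = 10.71/(2·10.69) = 0.5011.
%OS = 100·exp(−πζ/√(1−ζ²)) = 16.2%.

16.2%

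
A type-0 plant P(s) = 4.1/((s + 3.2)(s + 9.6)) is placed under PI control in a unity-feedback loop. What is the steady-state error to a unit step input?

0

The PI controller's integrator makes the forward path type 1, so e_ss to a step is zero.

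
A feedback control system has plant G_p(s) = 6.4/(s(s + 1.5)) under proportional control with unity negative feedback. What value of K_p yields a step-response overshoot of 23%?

K_p = 0.489

From %OS = 100·exp(−πζ/√(1−ζ²)) = 23%, ζ = −ln(0.23)/√(π²+ln²(0.23)) = 0.4237.
Characteristic equation s² + 1.5s + 6.4K_p = 0 gives ζ = 1.5/(2√(6.4K_p)).
Setting ζ = 0.4237: √(6.4K_p) = 1.5/(2·0.4237) = 1.77, so K_p = 3.133/6.4 = 0.489.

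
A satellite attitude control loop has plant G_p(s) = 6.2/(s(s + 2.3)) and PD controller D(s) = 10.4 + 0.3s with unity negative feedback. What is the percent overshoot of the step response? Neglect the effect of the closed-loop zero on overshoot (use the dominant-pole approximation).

Forward path: (10.4 + 0.3s)·6.2/(s(s+2.3)). The closed-loop characteristic equation is s² + (2.3 + 6.2·0.3)s + 6.2·10.4 = 0.
That is s² + 4.16s + 64.48 = 0, so ω_n = 8.03 rad/s and ζ = 4.16/(2·8.03) = 0.259.
%OS = 100·exp(−πζ/√(1−ζ²)) = 43.1%.

43.1%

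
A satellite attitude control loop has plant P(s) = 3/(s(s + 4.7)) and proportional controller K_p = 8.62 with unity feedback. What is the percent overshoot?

From 1 + K_pP(s) = 0: s² + 4.7s + 25.86 = 0 ⇒ ω_n = 5.085, ζ = 0.4621.
%OS = 100·exp(−πζ/√(1−ζ²)) = 100·exp(−π·0.4621/√0.7864) = 19.5%.

19.5%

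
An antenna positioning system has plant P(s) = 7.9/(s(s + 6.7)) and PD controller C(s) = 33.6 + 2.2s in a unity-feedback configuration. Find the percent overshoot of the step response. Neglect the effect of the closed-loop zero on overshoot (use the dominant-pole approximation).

Forward path: (33.6 + 2.2s)·7.9/(s(s+6.7)). The closed-loop characteristic equation is s² + (6.7 + 7.9·2.2)s + 7.9·33.6 = 0.
That is s² + 24.08s + 265.4 = 0, so ω_n = 16.29 rad/s and ζ = 24.08/(2·16.29) = 0.739.
%OS = 100·exp(−πζ/√(1−ζ²)) = 3.19%.

3.19%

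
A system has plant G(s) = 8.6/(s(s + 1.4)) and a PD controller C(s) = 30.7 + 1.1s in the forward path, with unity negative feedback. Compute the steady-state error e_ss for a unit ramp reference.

0.0053

The loop has one pole at the origin (type 1). Velocity error constant K_v = lim_{s→0} s·C(s)G(s) = 30.7·8.6/1.4 = 188.6.
Steady-state error to a unit ramp: e_ss = 1/K_v = 0.0053.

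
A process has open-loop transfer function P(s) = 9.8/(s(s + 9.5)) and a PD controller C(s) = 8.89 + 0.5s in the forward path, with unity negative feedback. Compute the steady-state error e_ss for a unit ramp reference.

0.109

The loop has one pole at the origin (type 1). Velocity error constant K_v = lim_{s→0} s·C(s)P(s) = 8.89·9.8/9.5 = 9.171.
Steady-state error to a unit ramp: e_ss = 1/K_v = 0.109.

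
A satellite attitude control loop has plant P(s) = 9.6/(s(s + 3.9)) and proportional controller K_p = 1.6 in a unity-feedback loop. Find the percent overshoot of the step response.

Closed-loop characteristic equation: s² + 3.9s + 15.36 = 0, so ω_n = 3.919 rad/s and ζ = 3.9/(2·3.919) = 0.4976.
%OS = 100·exp(−πζ/√(1−ζ²)) = 100·exp(−π·0.4976/√0.7524) = 16.5%.

16.5%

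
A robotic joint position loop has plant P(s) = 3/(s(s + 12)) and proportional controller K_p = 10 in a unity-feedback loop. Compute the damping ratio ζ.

With unity feedback the closed-loop characteristic equation is s² + 12s + 10·3 = s² + 12s + 30 = 0.
Matching s² + 2ζω_n s + ω_n²: ω_n = √30 = 5.477 rad/s and 2ζω_n = 12, so ζ = 12/(2·5.477) = 1.1.

ζ = 1.1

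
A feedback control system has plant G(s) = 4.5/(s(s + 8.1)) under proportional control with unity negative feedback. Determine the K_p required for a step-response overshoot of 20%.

K_p = 17.5

From %OS = 100·exp(−πζ/√(1−ζ²)) = 20%, ζ = −ln(0.2)/√(π²+ln²(0.2)) = 0.4559.
Characteristic equation s² + 8.1s + 4.5K_p = 0 gives ζ = 8.1/(2√(4.5K_p)).
Setting ζ = 0.4559: √(4.5K_p) = 8.1/(2·0.4559) = 8.883, so K_p = 78.9/4.5 = 17.5.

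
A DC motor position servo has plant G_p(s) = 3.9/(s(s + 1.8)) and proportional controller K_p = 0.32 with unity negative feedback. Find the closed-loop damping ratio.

ζ = 0.806

The closed-loop denominator is s(s+1.8) + 0.32·3.9 = s² + 1.8s + 1.248.
So ω_n² = 1.248 ⇒ ω_n = 1.117 rad/s, and ζ = 1.8/(2ω_n) = 0.806.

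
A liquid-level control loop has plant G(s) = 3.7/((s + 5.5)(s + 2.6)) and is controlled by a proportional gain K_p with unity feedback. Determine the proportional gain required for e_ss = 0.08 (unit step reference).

The loop is type 0, so e_ss(step) = 1/(1 + K_pos) with K_pos = K_p·G(0).
G(0) = 0.2587. Require 1/(1 + K_p·0.2587) = 0.08, so 1 + 0.2587·K_p = 12.5.
K_p = (12.5 − 1)/0.2587 = 44.4.

K_p = 44.4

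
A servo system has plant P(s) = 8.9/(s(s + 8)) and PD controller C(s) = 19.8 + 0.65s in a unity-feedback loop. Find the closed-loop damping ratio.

ζ = 0.519

Forward path: (19.8 + 0.65s)·8.9/(s(s+8)). The closed-loop characteristic equation is s² + (8 + 8.9·0.65)s + 8.9·19.8 = 0.
That is s² + 13.79s + 176.2 = 0, so ω_n = 13.27 rad/s and ζ = 13.79/(2·13.27) = 0.5192.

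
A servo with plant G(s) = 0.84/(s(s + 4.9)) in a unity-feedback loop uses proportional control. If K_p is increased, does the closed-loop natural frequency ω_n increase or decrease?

increase

ω_n = √(0.84·K_p), which grows with K_p.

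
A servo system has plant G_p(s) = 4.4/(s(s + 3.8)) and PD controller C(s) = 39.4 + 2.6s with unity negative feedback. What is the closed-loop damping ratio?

ζ = 0.579

Forward path: (39.4 + 2.6s)·4.4/(s(s+3.8)). The closed-loop characteristic equation is s² + (3.8 + 4.4·2.6)s + 4.4·39.4 = 0.
That is s² + 15.24s + 173.4 = 0, so ω_n = 13.17 rad/s and ζ = 15.24/(2·13.17) = 0.5787.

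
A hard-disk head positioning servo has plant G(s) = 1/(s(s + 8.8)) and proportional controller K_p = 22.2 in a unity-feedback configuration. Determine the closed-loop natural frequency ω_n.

ω_n = 4.71 rad/s

1 + K_p·G(s) = 0 gives s² + 8.8s + 22.2 = 0.
Matching s² + 2ζω_n s + ω_n²: ω_n = √22.2 = 4.712 rad/s and 2ζω_n = 8.8, so ζ = 8.8/(2·4.712) = 0.934.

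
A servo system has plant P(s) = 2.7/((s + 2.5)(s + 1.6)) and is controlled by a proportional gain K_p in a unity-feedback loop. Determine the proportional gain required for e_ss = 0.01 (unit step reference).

The loop is type 0, so e_ss(step) = 1/(1 + K_pos) with K_pos = K_p·P(0).
P(0) = 0.675. Require 1/(1 + K_p·0.675) = 0.01, so 1 + 0.675·K_p = 100.
K_p = (100 − 1)/0.675 = 147.

K_p = 147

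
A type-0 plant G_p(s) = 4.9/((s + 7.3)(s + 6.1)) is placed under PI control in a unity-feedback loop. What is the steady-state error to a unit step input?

0

The PI controller's integrator makes the forward path type 1, so e_ss to a step is zero.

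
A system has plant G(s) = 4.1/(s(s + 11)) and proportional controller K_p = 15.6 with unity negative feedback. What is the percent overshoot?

The closed-loop denominator s² + 11s + 63.96 gives ω_n = √63.96 = 7.997 and ζ = 11/(2ω_n) = 0.6877.
%OS = 100·exp(−πζ/√(1−ζ²)) = 100·exp(−π·0.6877/√0.527) = 5.1%.

5.1%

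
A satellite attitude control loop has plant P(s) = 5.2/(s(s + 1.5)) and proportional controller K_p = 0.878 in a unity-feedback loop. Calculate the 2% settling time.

Closed-loop characteristic equation: s² + 1.5s + 4.566 = 0, so ω_n = 2.137 rad/s and ζ = 1.5/(2·2.137) = 0.351.
2% settling time T_s ≈ 4/(ζω_n) = 4/0.75 = 5.33 s.

T_s ≈ 5.33 s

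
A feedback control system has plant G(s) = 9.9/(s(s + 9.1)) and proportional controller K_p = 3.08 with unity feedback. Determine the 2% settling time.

The closed-loop denominator s² + 9.1s + 30.49 gives ω_n = √30.49 = 5.522 and ζ = 9.1/(2ω_n) = 0.824.
2% settling time T_s ≈ 4/(ζω_n) = 4/4.55 = 0.879 s.

T_s ≈ 0.879 s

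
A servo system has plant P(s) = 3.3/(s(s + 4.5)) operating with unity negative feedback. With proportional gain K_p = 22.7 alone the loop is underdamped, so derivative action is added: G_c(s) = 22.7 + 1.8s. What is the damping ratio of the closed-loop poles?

Forward path: (22.7 + 1.8s)·3.3/(s(s+4.5)). The closed-loop characteristic equation is s² + (4.5 + 3.3·1.8)s + 3.3·22.7 = 0.
That is s² + 10.44s + 74.91 = 0, so ω_n = 8.655 rad/s and ζ = 10.44/(2·8.655) = 0.6031.

ζ = 0.603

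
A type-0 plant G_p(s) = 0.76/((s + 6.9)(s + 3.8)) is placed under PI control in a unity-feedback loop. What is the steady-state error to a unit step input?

0

The PI controller's integrator makes the forward path type 1, so e_ss to a step is zero.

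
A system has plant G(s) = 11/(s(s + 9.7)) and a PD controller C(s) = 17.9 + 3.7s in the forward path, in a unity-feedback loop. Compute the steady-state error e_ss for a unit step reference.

0

The open loop C(s)G(s) has a pole at the origin (type 1), so the static position error constant is infinite and e_ss = 1/(1+∞) = 0.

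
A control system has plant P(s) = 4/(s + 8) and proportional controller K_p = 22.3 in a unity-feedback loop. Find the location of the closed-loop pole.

Closed-loop transfer function: T(s) = K_p·P(s)/(1 + K_p·P(s)) = 89.2/(s + 8 + 89.2) = 89.2/(s + 97.2).
The closed-loop pole is at s = −97.2.

s = -97.2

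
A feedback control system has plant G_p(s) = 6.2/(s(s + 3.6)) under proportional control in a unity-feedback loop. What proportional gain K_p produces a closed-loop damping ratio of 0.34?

K_p = 4.52

Closed-loop characteristic equation: s² + 3.6s + K_p·6.2 = 0.
So ω_n = √(6.2K_p) and 2ζω_n = 3.6, giving ζ = 3.6/(2√(6.2K_p)).
Setting ζ = 0.34: √(6.2K_p) = 3.6/(2·0.34) = 5.294, so K_p = 28.03/6.2 = 4.52.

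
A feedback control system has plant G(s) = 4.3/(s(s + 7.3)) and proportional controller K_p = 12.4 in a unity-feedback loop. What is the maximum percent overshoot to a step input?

16.3%

From 1 + K_pG(s) = 0: s² + 7.3s + 53.32 = 0 ⇒ ω_n = 7.302, ζ = 0.4999.
%OS = 100·exp(−πζ/√(1−ζ²)) = 100·exp(−π·0.4999/√0.7501) = 16.3%.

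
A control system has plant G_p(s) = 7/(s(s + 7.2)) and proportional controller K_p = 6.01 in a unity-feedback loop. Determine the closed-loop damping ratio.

ζ = 0.555

The closed-loop denominator is s(s+7.2) + 6.01·7 = s² + 7.2s + 42.07.
Matching s² + 2ζω_n s + ω_n²: ω_n = √42.07 = 6.486 rad/s and 2ζω_n = 7.2, so ζ = 7.2/(2·6.486) = 0.555.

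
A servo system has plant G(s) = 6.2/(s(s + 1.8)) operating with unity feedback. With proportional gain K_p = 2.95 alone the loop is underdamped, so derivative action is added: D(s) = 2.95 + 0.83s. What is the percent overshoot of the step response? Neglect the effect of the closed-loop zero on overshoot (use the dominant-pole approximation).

Forward path: (2.95 + 0.83s)·6.2/(s(s+1.8)). The closed-loop characteristic equation is s² + (1.8 + 6.2·0.83)s + 6.2·2.95 = 0.
That is s² + 6.946s + 18.29 = 0, so ω_n = 4.277 rad/s and ζ = 6.946/(2·4.277) = 0.8121.
%OS = 100·exp(−πζ/√(1−ζ²)) = 1.26%.

1.26%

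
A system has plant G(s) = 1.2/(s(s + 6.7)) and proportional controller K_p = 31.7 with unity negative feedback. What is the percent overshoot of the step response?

From 1 + K_pG(s) = 0: s² + 6.7s + 38.04 = 0 ⇒ ω_n = 6.168, ζ = 0.5432.
%OS = 100·exp(−πζ/√(1−ζ²)) = 100·exp(−π·0.5432/√0.705) = 13.1%.

13.1%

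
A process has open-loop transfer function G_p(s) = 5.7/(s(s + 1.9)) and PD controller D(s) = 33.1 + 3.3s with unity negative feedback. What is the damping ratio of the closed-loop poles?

ζ = 0.754

Forward path: (33.1 + 3.3s)·5.7/(s(s+1.9)). The closed-loop characteristic equation is s² + (1.9 + 5.7·3.3)s + 5.7·33.1 = 0.
That is s² + 20.71s + 188.7 = 0, so ω_n = 13.74 rad/s and ζ = 20.71/(2·13.74) = 0.7539.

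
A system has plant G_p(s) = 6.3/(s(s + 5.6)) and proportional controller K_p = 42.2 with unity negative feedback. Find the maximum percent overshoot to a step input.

57.8%

The closed-loop denominator s² + 5.6s + 265.9 gives ω_n = √265.9 = 16.31 and ζ = 5.6/(2ω_n) = 0.1717.
%OS = 100·exp(−πζ/√(1−ζ²)) = 100·exp(−π·0.1717/√0.9705) = 57.8%.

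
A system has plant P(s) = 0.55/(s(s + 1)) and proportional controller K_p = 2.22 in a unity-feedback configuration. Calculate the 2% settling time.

T_s ≈ 8 s

From 1 + K_pP(s) = 0: s² + 1s + 1.221 = 0 ⇒ ω_n = 1.105, ζ = 0.4525.
2% settling time T_s ≈ 4/(ζω_n) = 4/0.5 = 8 s.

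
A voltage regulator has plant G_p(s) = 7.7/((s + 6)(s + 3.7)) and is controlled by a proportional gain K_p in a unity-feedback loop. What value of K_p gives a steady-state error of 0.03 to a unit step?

K_p = 93.2

Steady-state error for a unit step on this type-0 loop is 1/(1 + K_p·G_p(0)).
G_p(0) = 0.3468. Require 1/(1 + K_p·0.3468) = 0.03, so 1 + 0.3468·K_p = 33.33.
K_p = (33.33 − 1)/0.3468 = 93.2.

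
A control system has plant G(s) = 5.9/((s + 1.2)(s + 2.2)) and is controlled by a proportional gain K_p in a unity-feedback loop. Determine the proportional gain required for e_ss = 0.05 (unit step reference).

The loop is type 0, so e_ss(step) = 1/(1 + K_pos) with K_pos = K_p·G(0).
G(0) = 2.235. Require 1/(1 + K_p·2.235) = 0.05, so 1 + 2.235·K_p = 20.
K_p = (20 − 1)/2.235 = 8.5.

K_p = 8.5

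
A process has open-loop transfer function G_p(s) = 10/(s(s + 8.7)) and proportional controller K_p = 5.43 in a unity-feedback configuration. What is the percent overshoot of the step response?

From 1 + K_pG_p(s) = 0: s² + 8.7s + 54.3 = 0 ⇒ ω_n = 7.369, ζ = 0.5903.
%OS = 100·exp(−πζ/√(1−ζ²)) = 100·exp(−π·0.5903/√0.6515) = 10%.

10%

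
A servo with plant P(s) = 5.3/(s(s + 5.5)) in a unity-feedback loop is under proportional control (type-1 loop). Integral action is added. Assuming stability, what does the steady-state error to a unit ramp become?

The integrator raises the loop to type 2, so K_v → ∞ and e_ss to a ramp is zero.

0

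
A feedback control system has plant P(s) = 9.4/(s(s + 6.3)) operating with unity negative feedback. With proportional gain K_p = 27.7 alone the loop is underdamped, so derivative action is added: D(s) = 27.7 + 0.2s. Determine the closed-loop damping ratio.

ζ = 0.253

Forward path: (27.7 + 0.2s)·9.4/(s(s+6.3)). The closed-loop characteristic equation is s² + (6.3 + 9.4·0.2)s + 9.4·27.7 = 0.
That is s² + 8.18s + 260.4 = 0, so ω_n = 16.14 rad/s and ζ = 8.18/(2·16.14) = 0.2535.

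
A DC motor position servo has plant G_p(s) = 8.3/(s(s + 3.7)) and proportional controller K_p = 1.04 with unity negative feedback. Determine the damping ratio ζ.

ζ = 0.63

The closed-loop denominator is s(s+3.7) + 1.04·8.3 = s² + 3.7s + 8.632.
Matching s² + 2ζω_n s + ω_n²: ω_n = √8.632 = 2.938 rad/s and 2ζω_n = 3.7, so ζ = 3.7/(2·2.938) = 0.63.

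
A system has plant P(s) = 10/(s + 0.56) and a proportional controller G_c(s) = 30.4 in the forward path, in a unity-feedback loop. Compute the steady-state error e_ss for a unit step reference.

0.00184

The loop is type 0. Static position error constant K_pos = G_c(0)·P(0) = 30.4·17.86 = 542.9.
Steady-state error to a unit step: e_ss = 1/(1+K_pos) = 1/543.9 = 0.00184.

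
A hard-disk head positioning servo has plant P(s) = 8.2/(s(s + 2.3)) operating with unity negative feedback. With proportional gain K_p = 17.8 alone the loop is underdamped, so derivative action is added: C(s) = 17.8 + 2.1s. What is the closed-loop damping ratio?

Forward path: (17.8 + 2.1s)·8.2/(s(s+2.3)). The closed-loop characteristic equation is s² + (2.3 + 8.2·2.1)s + 8.2·17.8 = 0.
That is s² + 19.52s + 146 = 0, so ω_n = 12.08 rad/s and ζ = 19.52/(2·12.08) = 0.8079.

ζ = 0.808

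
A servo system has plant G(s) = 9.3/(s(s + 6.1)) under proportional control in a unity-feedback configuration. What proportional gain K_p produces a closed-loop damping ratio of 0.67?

Closed-loop characteristic equation: s² + 6.1s + K_p·9.3 = 0.
So ω_n = √(9.3K_p) and 2ζω_n = 6.1, giving ζ = 6.1/(2√(9.3K_p)).
Setting ζ = 0.67: √(9.3K_p) = 6.1/(2·0.67) = 4.552, so K_p = 20.72/9.3 = 2.23.

K_p = 2.23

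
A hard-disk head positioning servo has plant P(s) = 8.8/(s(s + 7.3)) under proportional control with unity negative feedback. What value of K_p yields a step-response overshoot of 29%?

K_p = 11.3

From %OS = 100·exp(−πζ/√(1−ζ²)) = 29%, ζ = −ln(0.29)/√(π²+ln²(0.29)) = 0.3666.
Characteristic equation s² + 7.3s + 8.8K_p = 0 gives ζ = 7.3/(2√(8.8K_p)).
Setting ζ = 0.3666: √(8.8K_p) = 7.3/(2·0.3666) = 9.956, so K_p = 99.13/8.8 = 11.3.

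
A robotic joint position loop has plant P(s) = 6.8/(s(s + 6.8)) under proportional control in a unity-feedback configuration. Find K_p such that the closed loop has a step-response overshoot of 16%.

From %OS = 100·exp(−πζ/√(1−ζ²)) = 16%, ζ = −ln(0.16)/√(π²+ln²(0.16)) = 0.5039.
Characteristic equation s² + 6.8s + 6.8K_p = 0 gives ζ = 6.8/(2√(6.8K_p)).
Setting ζ = 0.5039: √(6.8K_p) = 6.8/(2·0.5039) = 6.748, so K_p = 45.53/6.8 = 6.7.

K_p = 6.7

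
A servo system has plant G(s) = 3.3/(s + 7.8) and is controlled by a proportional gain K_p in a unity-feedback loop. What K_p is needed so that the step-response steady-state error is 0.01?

K_p = 234

For a type-0 loop with proportional control, e_ss = 1/(1 + K_p·G(0)).
G(0) = 0.4231. Require 1/(1 + K_p·0.4231) = 0.01, so 1 + 0.4231·K_p = 100.
K_p = (100 − 1)/0.4231 = 234.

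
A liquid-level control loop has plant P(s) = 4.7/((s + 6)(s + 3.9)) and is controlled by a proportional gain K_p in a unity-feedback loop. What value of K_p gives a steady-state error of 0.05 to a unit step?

K_p = 94.6

For a type-0 loop with proportional control, e_ss = 1/(1 + K_p·P(0)).
P(0) = 0.2009. Require 1/(1 + K_p·0.2009) = 0.05, so 1 + 0.2009·K_p = 20.
K_p = (20 − 1)/0.2009 = 94.6.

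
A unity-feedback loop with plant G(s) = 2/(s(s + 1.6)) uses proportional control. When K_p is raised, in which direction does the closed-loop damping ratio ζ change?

decrease

ζ = 1.6/(2√(2K_p)); increasing K_p raises the denominator, so ζ falls.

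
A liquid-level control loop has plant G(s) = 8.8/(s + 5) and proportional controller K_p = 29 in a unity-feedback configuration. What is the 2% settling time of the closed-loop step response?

Closed-loop transfer function: T(s) = K_p·G(s)/(1 + K_p·G(s)) = 255.2/(s + 5 + 255.2) = 255.2/(s + 260.2).
Time constant τ = 1/260.2 = 0.003843 s, so the 2% settling time is about 4τ = 0.0154 s.

T_s ≈ 0.0154 s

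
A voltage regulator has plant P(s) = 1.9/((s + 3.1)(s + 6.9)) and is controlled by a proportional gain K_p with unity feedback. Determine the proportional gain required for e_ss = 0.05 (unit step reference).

For a type-0 loop with proportional control, e_ss = 1/(1 + K_p·P(0)).
P(0) = 0.08883. Require 1/(1 + K_p·0.08883) = 0.05, so 1 + 0.08883·K_p = 20.
K_p = (20 − 1)/0.08883 = 214.

K_p = 214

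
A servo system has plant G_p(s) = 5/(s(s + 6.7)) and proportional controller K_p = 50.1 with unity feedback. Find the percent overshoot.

From 1 + K_pG_p(s) = 0: s² + 6.7s + 250.5 = 0 ⇒ ω_n = 15.83, ζ = 0.2117.
%OS = 100·exp(−πζ/√(1−ζ²)) = 100·exp(−π·0.2117/√0.9552) = 50.6%.

50.6%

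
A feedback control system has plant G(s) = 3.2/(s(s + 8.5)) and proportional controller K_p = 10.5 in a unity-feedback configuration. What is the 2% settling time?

T_s ≈ 0.941 s

Closed-loop characteristic equation: s² + 8.5s + 33.6 = 0, so ω_n = 5.797 rad/s and ζ = 8.5/(2·5.797) = 0.7332.
2% settling time T_s ≈ 4/(ζω_n) = 4/4.25 = 0.941 s.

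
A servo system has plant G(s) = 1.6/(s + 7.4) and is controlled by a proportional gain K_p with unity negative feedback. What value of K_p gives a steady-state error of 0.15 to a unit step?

The loop is type 0, so e_ss(step) = 1/(1 + K_pos) with K_pos = K_p·G(0).
G(0) = 0.2162. Require 1/(1 + K_p·0.2162) = 0.15, so 1 + 0.2162·K_p = 6.667.
K_p = (6.667 − 1)/0.2162 = 26.2.

K_p = 26.2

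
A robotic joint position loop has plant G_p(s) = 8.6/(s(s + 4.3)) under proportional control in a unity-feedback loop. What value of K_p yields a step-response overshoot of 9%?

K_p = 1.45

From %OS = 100·exp(−πζ/√(1−ζ²)) = 9%, ζ = −ln(0.09)/√(π²+ln²(0.09)) = 0.6083.
Characteristic equation s² + 4.3s + 8.6K_p = 0 gives ζ = 4.3/(2√(8.6K_p)).
Setting ζ = 0.6083: √(8.6K_p) = 4.3/(2·0.6083) = 3.534, so K_p = 12.49/8.6 = 1.45.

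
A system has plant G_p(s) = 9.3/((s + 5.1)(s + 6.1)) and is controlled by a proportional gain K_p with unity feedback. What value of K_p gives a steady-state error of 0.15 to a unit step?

K_p = 19

The loop is type 0, so e_ss(step) = 1/(1 + K_pos) with K_pos = K_p·G_p(0).
G_p(0) = 0.2989. Require 1/(1 + K_p·0.2989) = 0.15, so 1 + 0.2989·K_p = 6.667.
K_p = (6.667 − 1)/0.2989 = 19.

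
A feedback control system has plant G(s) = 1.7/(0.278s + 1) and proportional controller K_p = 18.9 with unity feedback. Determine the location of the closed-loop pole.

s = -119.2

Closed loop: T(s) = K_p·G/(1+K_p·G) = 32.13/(0.278s + 1 + 32.13), with pole at s = −(1 + 32.13)/0.278 = −119.2.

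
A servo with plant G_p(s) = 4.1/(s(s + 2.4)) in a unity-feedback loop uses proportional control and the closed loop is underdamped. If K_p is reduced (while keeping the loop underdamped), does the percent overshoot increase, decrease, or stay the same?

ζ = 2.4/(2√(4.1K_p)) rises as K_p falls; higher damping means less overshoot.

decrease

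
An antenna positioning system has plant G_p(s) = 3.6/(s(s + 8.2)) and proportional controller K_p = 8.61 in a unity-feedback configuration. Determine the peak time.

Closed-loop characteristic equation: s² + 8.2s + 31 = 0, so ω_n = 5.567 rad/s and ζ = 8.2/(2·5.567) = 0.7364.
Damped frequency ω_d = ω_n√(1−ζ²) = 3.766 rad/s, so peak time T_p = π/ω_d = 0.834 s.

T_p = 0.834 s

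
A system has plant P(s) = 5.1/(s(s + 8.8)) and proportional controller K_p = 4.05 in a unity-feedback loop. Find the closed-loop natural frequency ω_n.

1 + K_p·P(s) = 0 gives s² + 8.8s + 20.65 = 0.
Matching s² + 2ζω_n s + ω_n²: ω_n = √20.65 = 4.545 rad/s and 2ζω_n = 8.8, so ζ = 8.8/(2·4.545) = 0.968.

ω_n = 4.54 rad/s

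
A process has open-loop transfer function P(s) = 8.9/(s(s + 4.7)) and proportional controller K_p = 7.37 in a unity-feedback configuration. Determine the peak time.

From 1 + K_pP(s) = 0: s² + 4.7s + 65.59 = 0 ⇒ ω_n = 8.099, ζ = 0.2902.
Damped frequency ω_d = ω_n√(1−ζ²) = 7.751 rad/s, so peak time T_p = π/ω_d = 0.405 s.

T_p = 0.405 s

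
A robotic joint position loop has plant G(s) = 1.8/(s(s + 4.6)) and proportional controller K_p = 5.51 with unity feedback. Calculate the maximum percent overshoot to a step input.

3.48%

Closed-loop characteristic equation: s² + 4.6s + 9.918 = 0, so ω_n = 3.149 rad/s and ζ = 4.6/(2·3.149) = 0.7303.
%OS = 100·exp(−πζ/√(1−ζ²)) = 100·exp(−π·0.7303/√0.4666) = 3.48%.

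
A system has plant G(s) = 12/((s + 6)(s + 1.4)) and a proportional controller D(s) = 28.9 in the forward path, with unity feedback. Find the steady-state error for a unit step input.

The loop is type 0. Static position error constant K_pos = D(0)·G(0) = 28.9·1.429 = 41.29.
Steady-state error to a unit step: e_ss = 1/(1+K_pos) = 1/42.29 = 0.0236.

0.0236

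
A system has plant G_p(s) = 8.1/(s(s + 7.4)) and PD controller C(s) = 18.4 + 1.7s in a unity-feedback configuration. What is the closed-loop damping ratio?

ζ = 0.867

Forward path: (18.4 + 1.7s)·8.1/(s(s+7.4)). The closed-loop characteristic equation is s² + (7.4 + 8.1·1.7)s + 8.1·18.4 = 0.
That is s² + 21.17s + 149 = 0, so ω_n = 12.21 rad/s and ζ = 21.17/(2·12.21) = 0.867.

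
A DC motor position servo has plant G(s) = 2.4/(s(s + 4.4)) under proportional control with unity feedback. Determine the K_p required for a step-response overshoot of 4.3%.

From %OS = 100·exp(−πζ/√(1−ζ²)) = 4.3%, ζ = −ln(0.043)/√(π²+ln²(0.043)) = 0.7077.
Characteristic equation s² + 4.4s + 2.4K_p = 0 gives ζ = 4.4/(2√(2.4K_p)).
Setting ζ = 0.7077: √(2.4K_p) = 4.4/(2·0.7077) = 3.109, so K_p = 9.665/2.4 = 4.03.

K_p = 4.03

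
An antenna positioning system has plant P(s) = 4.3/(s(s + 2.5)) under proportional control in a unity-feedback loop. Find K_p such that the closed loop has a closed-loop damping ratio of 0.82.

Closed-loop characteristic equation: s² + 2.5s + K_p·4.3 = 0.
So ω_n = √(4.3K_p) and 2ζω_n = 2.5, giving ζ = 2.5/(2√(4.3K_p)).
Setting ζ = 0.82: √(4.3K_p) = 2.5/(2·0.82) = 1.524, so K_p = 2.324/4.3 = 0.54.

K_p = 0.54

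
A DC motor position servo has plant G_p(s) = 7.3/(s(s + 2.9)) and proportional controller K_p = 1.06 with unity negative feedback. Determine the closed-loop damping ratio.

1 + K_p·G_p(s) = 0 gives s² + 2.9s + 7.738 = 0.
So ω_n² = 7.738 ⇒ ω_n = 2.782 rad/s, and ζ = 2.9/(2ω_n) = 0.521.

ζ = 0.521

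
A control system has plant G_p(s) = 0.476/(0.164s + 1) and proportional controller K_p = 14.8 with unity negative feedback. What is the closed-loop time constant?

τ = 0.0204 s

Closed loop: T(s) = K_p·G_p/(1+K_p·G_p) = 7.045/(0.164s + 1 + 7.045), with pole at s = −(1 + 7.045)/0.164 = −49.05.
Closed-loop time constant τ = 1/49.05 = 0.0204 s.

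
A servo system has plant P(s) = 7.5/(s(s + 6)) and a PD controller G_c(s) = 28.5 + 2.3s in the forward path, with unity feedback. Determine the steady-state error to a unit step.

0

The open loop G_c(s)P(s) has a pole at the origin (type 1), so the static position error constant is infinite and e_ss = 1/(1+∞) = 0.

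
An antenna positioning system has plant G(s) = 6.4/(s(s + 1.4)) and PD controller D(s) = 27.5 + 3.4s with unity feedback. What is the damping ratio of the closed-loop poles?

ζ = 0.873

Forward path: (27.5 + 3.4s)·6.4/(s(s+1.4)). The closed-loop characteristic equation is s² + (1.4 + 6.4·3.4)s + 6.4·27.5 = 0.
That is s² + 23.16s + 176 = 0, so ω_n = 13.27 rad/s and ζ = 23.16/(2·13.27) = 0.8729.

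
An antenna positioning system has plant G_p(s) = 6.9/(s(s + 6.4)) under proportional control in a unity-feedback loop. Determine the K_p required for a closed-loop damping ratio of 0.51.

Closed-loop characteristic equation: s² + 6.4s + K_p·6.9 = 0.
So ω_n = √(6.9K_p) and 2ζω_n = 6.4, giving ζ = 6.4/(2√(6.9K_p)).
Setting ζ = 0.51: √(6.9K_p) = 6.4/(2·0.51) = 6.275, so K_p = 39.37/6.9 = 5.71.

K_p = 5.71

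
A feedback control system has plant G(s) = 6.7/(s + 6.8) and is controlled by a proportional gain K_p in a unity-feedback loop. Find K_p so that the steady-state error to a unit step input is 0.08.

Steady-state error for a unit step on this type-0 loop is 1/(1 + K_p·G(0)).
G(0) = 0.9853. Require 1/(1 + K_p·0.9853) = 0.08, so 1 + 0.9853·K_p = 12.5.
K_p = (12.5 − 1)/0.9853 = 11.7.

K_p = 11.7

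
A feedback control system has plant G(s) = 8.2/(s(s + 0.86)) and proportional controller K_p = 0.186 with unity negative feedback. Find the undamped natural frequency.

ω_n = 1.23 rad/s

The closed-loop denominator is s(s+0.86) + 0.186·8.2 = s² + 0.86s + 1.525.
Matching s² + 2ζω_n s + ω_n²: ω_n = √1.525 = 1.235 rad/s and 2ζω_n = 0.86, so ζ = 0.86/(2·1.235) = 0.348.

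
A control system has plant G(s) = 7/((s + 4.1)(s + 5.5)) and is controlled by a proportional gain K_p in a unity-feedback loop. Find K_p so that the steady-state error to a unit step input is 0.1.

The loop is type 0, so e_ss(step) = 1/(1 + K_pos) with K_pos = K_p·G(0).
G(0) = 0.3104. Require 1/(1 + K_p·0.3104) = 0.1, so 1 + 0.3104·K_p = 10.
K_p = (10 − 1)/0.3104 = 29.

K_p = 29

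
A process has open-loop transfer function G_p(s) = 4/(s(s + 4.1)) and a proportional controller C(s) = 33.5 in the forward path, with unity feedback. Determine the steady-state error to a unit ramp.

The loop has one pole at the origin (type 1). Velocity error constant K_v = lim_{s→0} s·C(s)G_p(s) = 33.5·4/4.1 = 32.68.
Steady-state error to a unit ramp: e_ss = 1/K_v = 0.0306.

0.0306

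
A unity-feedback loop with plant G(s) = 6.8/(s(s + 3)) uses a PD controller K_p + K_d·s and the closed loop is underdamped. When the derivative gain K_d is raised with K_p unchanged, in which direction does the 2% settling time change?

Characteristic equation s² + (3 + 6.8K_d)s + 6.8K_p = 0: raising K_d increases ζω_n = (3+6.8K_d)/2 while the loop stays underdamped, so T_s ≈ 4/(ζω_n) decreases.

decrease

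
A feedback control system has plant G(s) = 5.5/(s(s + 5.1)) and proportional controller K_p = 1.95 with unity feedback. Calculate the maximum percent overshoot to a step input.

From 1 + K_pG(s) = 0: s² + 5.1s + 10.72 = 0 ⇒ ω_n = 3.275, ζ = 0.7786.
%OS = 100·exp(−πζ/√(1−ζ²)) = 100·exp(−π·0.7786/√0.3937) = 2.03%.

2.03%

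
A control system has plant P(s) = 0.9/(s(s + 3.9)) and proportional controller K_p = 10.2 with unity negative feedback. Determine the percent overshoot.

7.12%

From 1 + K_pP(s) = 0: s² + 3.9s + 9.18 = 0 ⇒ ω_n = 3.03, ζ = 0.6436.
%OS = 100·exp(−πζ/√(1−ζ²)) = 100·exp(−π·0.6436/√0.5858) = 7.12%.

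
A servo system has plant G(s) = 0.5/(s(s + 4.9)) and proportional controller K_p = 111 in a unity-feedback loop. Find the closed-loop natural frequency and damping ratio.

ω_n = 7.45 rad/s, ζ = 0.329

1 + K_p·G(s) = 0 gives s² + 4.9s + 55.5 = 0.
So ω_n² = 55.5 ⇒ ω_n = 7.45 rad/s, and ζ = 4.9/(2ω_n) = 0.329.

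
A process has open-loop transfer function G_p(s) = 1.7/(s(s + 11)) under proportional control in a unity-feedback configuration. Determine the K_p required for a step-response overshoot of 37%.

From %OS = 100·exp(−πζ/√(1−ζ²)) = 37%, ζ = −ln(0.37)/√(π²+ln²(0.37)) = 0.3017.
Characteristic equation s² + 11s + 1.7K_p = 0 gives ζ = 11/(2√(1.7K_p)).
Setting ζ = 0.3017: √(1.7K_p) = 11/(2·0.3017) = 18.23, so K_p = 332.3/1.7 = 195.

K_p = 195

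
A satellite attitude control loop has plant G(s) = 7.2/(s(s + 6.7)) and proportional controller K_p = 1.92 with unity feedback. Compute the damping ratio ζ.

ζ = 0.901

1 + K_p·G(s) = 0 gives s² + 6.7s + 13.82 = 0.
Matching s² + 2ζω_n s + ω_n²: ω_n = √13.82 = 3.718 rad/s and 2ζω_n = 6.7, so ζ = 6.7/(2·3.718) = 0.901.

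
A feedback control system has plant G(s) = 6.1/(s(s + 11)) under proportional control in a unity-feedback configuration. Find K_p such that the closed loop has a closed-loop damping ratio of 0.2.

Closed-loop characteristic equation: s² + 11s + K_p·6.1 = 0.
So ω_n = √(6.1K_p) and 2ζω_n = 11, giving ζ = 11/(2√(6.1K_p)).
Setting ζ = 0.2: √(6.1K_p) = 11/(2·0.2) = 27.5, so K_p = 756.2/6.1 = 124.

K_p = 124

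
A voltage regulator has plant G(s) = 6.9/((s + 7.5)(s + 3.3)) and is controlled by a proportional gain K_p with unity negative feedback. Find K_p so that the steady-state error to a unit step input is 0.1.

For a type-0 loop with proportional control, e_ss = 1/(1 + K_p·G(0)).
G(0) = 0.2788. Require 1/(1 + K_p·0.2788) = 0.1, so 1 + 0.2788·K_p = 10.
K_p = (10 − 1)/0.2788 = 32.3.

K_p = 32.3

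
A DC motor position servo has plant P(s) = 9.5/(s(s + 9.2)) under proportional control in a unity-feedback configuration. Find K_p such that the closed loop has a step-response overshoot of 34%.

From %OS = 100·exp(−πζ/√(1−ζ²)) = 34%, ζ = −ln(0.34)/√(π²+ln²(0.34)) = 0.3248.
Characteristic equation s² + 9.2s + 9.5K_p = 0 gives ζ = 9.2/(2√(9.5K_p)).
Setting ζ = 0.3248: √(9.5K_p) = 9.2/(2·0.3248) = 14.16, so K_p = 200.6/9.5 = 21.1.

K_p = 21.1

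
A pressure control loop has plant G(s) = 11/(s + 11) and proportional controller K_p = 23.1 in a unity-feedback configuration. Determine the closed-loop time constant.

τ = 0.00377 s

Closed-loop transfer function: T(s) = K_p·G(s)/(1 + K_p·G(s)) = 254.1/(s + 11 + 254.1) = 254.1/(s + 265.1).
Time constant τ = 1/265.1 = 0.00377 s.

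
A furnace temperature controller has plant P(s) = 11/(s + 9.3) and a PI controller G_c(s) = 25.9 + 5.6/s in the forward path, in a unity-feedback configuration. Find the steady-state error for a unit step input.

0

The open loop G_c(s)P(s) has a pole at the origin (type 1), so the static position error constant is infinite and e_ss = 1/(1+∞) = 0.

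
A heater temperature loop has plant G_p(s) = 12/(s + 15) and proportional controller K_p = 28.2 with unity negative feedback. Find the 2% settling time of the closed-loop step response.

Closed-loop transfer function: T(s) = K_p·G_p(s)/(1 + K_p·G_p(s)) = 338.4/(s + 15 + 338.4) = 338.4/(s + 353.4).
Time constant τ = 1/353.4 = 0.00283 s, so the 2% settling time is about 4τ = 0.0113 s.

T_s ≈ 0.0113 s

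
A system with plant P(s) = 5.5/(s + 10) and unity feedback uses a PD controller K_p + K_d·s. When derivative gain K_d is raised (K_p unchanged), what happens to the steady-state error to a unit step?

unchanged

At s = 0 the derivative term contributes nothing: C(0) = K_p regardless of K_d, so K_pos = K_p·P(0) and e_ss are unchanged.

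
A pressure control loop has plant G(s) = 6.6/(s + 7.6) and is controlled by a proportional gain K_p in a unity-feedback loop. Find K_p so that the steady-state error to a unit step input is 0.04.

For a type-0 loop with proportional control, e_ss = 1/(1 + K_p·G(0)).
G(0) = 0.8684. Require 1/(1 + K_p·0.8684) = 0.04, so 1 + 0.8684·K_p = 25.
K_p = (25 − 1)/0.8684 = 27.6.

K_p = 27.6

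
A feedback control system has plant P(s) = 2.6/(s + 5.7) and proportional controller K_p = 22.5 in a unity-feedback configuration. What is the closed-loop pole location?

s = -64.2

Closed-loop transfer function: T(s) = K_p·P(s)/(1 + K_p·P(s)) = 58.5/(s + 5.7 + 58.5) = 58.5/(s + 64.2).
The closed-loop pole is at s = −64.2.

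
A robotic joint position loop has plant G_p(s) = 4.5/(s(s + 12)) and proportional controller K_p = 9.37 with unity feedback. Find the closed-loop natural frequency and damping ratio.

With unity feedback the closed-loop characteristic equation is s² + 12s + 9.37·4.5 = s² + 12s + 42.16 = 0.
So ω_n² = 42.16 ⇒ ω_n = 6.493 rad/s, and ζ = 12/(2ω_n) = 0.924.

ω_n = 6.49 rad/s, ζ = 0.924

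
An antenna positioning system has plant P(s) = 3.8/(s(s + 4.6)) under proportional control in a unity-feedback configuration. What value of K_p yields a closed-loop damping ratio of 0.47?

Closed-loop characteristic equation: s² + 4.6s + K_p·3.8 = 0.
So ω_n = √(3.8K_p) and 2ζω_n = 4.6, giving ζ = 4.6/(2√(3.8K_p)).
Setting ζ = 0.47: √(3.8K_p) = 4.6/(2·0.47) = 4.894, so K_p = 23.95/3.8 = 6.3.

K_p = 6.3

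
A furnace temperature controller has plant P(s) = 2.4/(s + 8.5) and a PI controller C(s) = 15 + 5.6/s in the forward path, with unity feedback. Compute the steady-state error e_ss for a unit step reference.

The open loop C(s)P(s) has a pole at the origin (type 1), so the static position error constant is infinite and e_ss = 1/(1+∞) = 0.

0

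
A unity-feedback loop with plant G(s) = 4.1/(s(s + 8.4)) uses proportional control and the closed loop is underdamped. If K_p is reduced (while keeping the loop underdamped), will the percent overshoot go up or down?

decrease

ζ = 8.4/(2√(4.1K_p)) rises as K_p falls; higher damping means less overshoot.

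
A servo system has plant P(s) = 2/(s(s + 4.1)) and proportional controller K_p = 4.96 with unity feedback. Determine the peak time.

T_p = 1.31 s

The closed-loop denominator s² + 4.1s + 9.92 gives ω_n = √9.92 = 3.15 and ζ = 4.1/(2ω_n) = 0.6509.
Damped frequency ω_d = ω_n√(1−ζ²) = 2.391 rad/s, so peak time T_p = π/ω_d = 1.31 s.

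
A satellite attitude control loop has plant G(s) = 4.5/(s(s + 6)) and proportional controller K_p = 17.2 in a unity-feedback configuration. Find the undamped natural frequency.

ω_n = 8.8 rad/s

With unity feedback the closed-loop characteristic equation is s² + 6s + 17.2·4.5 = s² + 6s + 77.4 = 0.
Matching s² + 2ζω_n s + ω_n²: ω_n = √77.4 = 8.798 rad/s and 2ζω_n = 6, so ζ = 6/(2·8.798) = 0.341.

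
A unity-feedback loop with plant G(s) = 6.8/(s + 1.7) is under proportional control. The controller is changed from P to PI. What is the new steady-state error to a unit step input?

The integrator makes K_pos = lim_{s→0} C(s)G(s) infinite, so e_ss = 1/(1+K_pos) = 0.

0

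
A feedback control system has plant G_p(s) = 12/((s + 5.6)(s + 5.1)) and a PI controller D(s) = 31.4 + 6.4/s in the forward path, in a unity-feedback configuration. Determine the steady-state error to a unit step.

The open loop D(s)G_p(s) has a pole at the origin (type 1), so the static position error constant is infinite and e_ss = 1/(1+∞) = 0.

0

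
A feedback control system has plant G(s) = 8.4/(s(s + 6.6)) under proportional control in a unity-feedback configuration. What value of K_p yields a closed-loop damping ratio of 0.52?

K_p = 4.79

Closed-loop characteristic equation: s² + 6.6s + K_p·8.4 = 0.
So ω_n = √(8.4K_p) and 2ζω_n = 6.6, giving ζ = 6.6/(2√(8.4K_p)).
Setting ζ = 0.52: √(8.4K_p) = 6.6/(2·0.52) = 6.346, so K_p = 40.27/8.4 = 4.79.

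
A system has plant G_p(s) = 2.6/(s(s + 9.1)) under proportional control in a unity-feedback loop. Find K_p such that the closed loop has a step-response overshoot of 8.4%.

From %OS = 100·exp(−πζ/√(1−ζ²)) = 8.4%, ζ = −ln(0.084)/√(π²+ln²(0.084)) = 0.6191.
Characteristic equation s² + 9.1s + 2.6K_p = 0 gives ζ = 9.1/(2√(2.6K_p)).
Setting ζ = 0.6191: √(2.6K_p) = 9.1/(2·0.6191) = 7.349, so K_p = 54.01/2.6 = 20.8.

K_p = 20.8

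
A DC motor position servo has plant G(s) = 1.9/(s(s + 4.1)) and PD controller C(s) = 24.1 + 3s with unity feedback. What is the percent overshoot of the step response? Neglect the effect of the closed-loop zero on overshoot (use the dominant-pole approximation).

Forward path: (24.1 + 3s)·1.9/(s(s+4.1)). The closed-loop characteristic equation is s² + (4.1 + 1.9·3)s + 1.9·24.1 = 0.
That is s² + 9.8s + 45.79 = 0, so ω_n = 6.767 rad/s and ζ = 9.8/(2·6.767) = 0.7241.
%OS = 100·exp(−πζ/√(1−ζ²)) = 3.69%.

3.69%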